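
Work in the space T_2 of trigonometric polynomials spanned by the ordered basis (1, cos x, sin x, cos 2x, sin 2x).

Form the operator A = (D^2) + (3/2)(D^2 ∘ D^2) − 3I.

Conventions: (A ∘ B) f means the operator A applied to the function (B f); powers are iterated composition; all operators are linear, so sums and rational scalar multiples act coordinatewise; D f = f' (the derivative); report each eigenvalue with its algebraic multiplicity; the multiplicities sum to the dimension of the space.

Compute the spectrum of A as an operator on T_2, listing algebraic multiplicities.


λ = -3 (multiplicity 1), λ = -5/2 (multiplicity 2), λ = 17 (multiplicity 2)

image of 1: -3
image of cos x: -(5/2)cos x
image of sin x: -(5/2)sin x
image of cos 2x: 17cos 2x
image of sin 2x: 17sin 2x
the matrix is diagonal; its diagonal is (-3, -5/2, -5/2, 17, 17)
for a triangular matrix the eigenvalues are the diagonal entries, with algebraic multiplicity their repetition count


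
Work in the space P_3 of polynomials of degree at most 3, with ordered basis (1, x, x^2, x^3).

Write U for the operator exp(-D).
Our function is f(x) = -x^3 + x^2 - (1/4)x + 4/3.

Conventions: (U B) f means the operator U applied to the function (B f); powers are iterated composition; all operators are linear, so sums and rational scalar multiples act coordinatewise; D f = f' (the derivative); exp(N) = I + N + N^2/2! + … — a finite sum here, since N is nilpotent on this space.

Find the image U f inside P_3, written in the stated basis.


the result is g(x) = -x^3 + 4x^2 - (21/4)x + 43/12

order-1 term: 3x^2 - 2x + 1/4
order-2 term: -3x + 1
order-3 term: 1
the series for exp(-D) f terminates at order 3
exp(-D) f = -x^3 + 4x^2 - (21/4)x + 43/12


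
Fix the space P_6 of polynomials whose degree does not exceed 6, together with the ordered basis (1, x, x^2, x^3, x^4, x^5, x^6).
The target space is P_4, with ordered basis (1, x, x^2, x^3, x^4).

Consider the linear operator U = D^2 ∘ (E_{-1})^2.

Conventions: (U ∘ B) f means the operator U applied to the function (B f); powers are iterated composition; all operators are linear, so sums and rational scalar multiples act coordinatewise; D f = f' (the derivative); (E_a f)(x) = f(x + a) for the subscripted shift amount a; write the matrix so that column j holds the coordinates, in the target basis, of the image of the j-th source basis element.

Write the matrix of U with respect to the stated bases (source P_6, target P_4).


image of 1: 0
image of x: 0
image of x^2: 2
image of x^3: 6x - 12
image of x^4: 12x^2 - 48x + 48
image of x^5: 20x^3 - 120x^2 + 240x - 160
image of x^6: 30x^4 - 240x^3 + 720x^2 - 960x + 480
each image's coordinates form column j of the matrix

the matrix is [[0, 0, 2, -12, 48, -160, 480]; [0, 0, 0, 6, -48, 240, -960]; [0, 0, 0, 0, 12, -120, 720]; [0, 0, 0, 0, 0, 20, -240]; [0, 0, 0, 0, 0, 0, 30]] (rows listed top to bottom)


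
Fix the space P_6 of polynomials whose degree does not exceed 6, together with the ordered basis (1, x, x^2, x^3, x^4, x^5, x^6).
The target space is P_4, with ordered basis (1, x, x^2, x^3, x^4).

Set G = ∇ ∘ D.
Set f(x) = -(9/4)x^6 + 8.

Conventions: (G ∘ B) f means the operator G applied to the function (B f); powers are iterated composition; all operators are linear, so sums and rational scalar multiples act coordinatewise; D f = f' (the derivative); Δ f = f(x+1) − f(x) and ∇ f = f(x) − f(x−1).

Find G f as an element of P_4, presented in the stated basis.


D f = -(27/2)x^5
∇ D f = -(135/2)x^4 + 135x^3 - 135x^2 + (135/2)x - 27/2

g(x) = -(135/2)x^4 + 135x^3 - 135x^2 + (135/2)x - 27/2


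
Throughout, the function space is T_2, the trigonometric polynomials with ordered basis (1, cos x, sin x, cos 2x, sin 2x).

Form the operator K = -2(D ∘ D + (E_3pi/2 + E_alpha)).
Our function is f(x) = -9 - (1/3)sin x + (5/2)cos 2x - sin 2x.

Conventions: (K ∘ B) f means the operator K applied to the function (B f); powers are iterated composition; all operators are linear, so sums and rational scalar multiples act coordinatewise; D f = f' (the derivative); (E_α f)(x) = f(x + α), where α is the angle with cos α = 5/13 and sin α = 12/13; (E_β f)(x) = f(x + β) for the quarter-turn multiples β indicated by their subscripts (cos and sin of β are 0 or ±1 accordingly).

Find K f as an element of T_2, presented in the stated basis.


g(x) = 36 - (2/39)cos x - (16/39)sin x + (5060/169)cos 2x - (1328/169)sin 2x

D f = -(1/3)cos x - 2cos 2x - 5sin 2x
D D f = (1/3)sin x - 10cos 2x + 4sin 2x
E_3pi/2 f = -9 + (1/3)cos x - (5/2)cos 2x + sin 2x
E_alpha f = -9 - (4/13)cos x - (5/39)sin x - (835/338)cos 2x - (181/169)sin 2x
(E_3pi/2 + E_alpha) f = -18 + (1/39)cos x - (5/39)sin x - (840/169)cos 2x - (12/169)sin 2x
(D ∘ D + (E_3pi/2 + E_alpha)) f = -18 + (1/39)cos x + (8/39)sin x - (2530/169)cos 2x + (664/169)sin 2x
(-2(D ∘ D + (E_3pi/2 + E_alpha))) f = 36 - (2/39)cos x - (16/39)sin x + (5060/169)cos 2x - (1328/169)sin 2x


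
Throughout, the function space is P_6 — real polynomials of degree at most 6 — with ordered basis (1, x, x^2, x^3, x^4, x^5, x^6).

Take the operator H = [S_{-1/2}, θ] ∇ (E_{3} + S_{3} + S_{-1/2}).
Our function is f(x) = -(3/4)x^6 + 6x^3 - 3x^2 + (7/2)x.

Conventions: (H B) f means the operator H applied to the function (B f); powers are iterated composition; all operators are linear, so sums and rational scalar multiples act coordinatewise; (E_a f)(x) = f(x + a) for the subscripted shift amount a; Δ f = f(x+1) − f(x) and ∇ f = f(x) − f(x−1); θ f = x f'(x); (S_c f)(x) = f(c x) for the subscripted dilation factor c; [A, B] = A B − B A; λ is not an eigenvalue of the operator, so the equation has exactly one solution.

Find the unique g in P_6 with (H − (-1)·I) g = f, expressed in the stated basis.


write g with unknown coordinates in the stated basis and equate coefficients in (H − (-1)·I) g = f
solving from the highest basis element down gives g = -(3/4)x^6 + 6x^3 - 3x^2 + (7/2)x
check: H g = 0
so H g − (-1)·g = -(3/4)x^6 + 6x^3 - 3x^2 + (7/2)x = f ✓

g(x) = -(3/4)x^6 + 6x^3 - 3x^2 + (7/2)x


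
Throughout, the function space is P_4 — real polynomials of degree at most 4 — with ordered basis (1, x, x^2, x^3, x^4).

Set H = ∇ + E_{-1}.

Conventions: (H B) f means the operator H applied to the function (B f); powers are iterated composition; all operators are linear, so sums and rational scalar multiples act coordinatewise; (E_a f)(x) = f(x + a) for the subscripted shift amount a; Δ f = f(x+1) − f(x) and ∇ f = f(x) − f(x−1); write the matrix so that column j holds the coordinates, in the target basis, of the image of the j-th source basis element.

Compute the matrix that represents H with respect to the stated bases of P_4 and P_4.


the matrix is [[1, 0, 0, 0, 0]; [0, 1, 0, 0, 0]; [0, 0, 1, 0, 0]; [0, 0, 0, 1, 0]; [0, 0, 0, 0, 1]] (rows listed top to bottom)

image of 1: 1
image of x: x
image of x^2: x^2
image of x^3: x^3
image of x^4: x^4
each image's coordinates form column j of the matrix


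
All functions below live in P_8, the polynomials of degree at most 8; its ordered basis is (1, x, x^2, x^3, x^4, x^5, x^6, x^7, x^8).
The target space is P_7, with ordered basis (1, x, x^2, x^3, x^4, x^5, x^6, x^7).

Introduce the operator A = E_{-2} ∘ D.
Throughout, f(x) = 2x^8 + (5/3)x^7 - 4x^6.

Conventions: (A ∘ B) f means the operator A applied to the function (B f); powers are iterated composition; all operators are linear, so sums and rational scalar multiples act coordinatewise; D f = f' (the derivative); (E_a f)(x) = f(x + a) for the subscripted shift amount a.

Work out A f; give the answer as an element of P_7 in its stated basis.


the result is g(x) = 16x^7 - (637/3)x^6 + 1180x^5 - 3540x^4 + (18400/3)x^3 - 6032x^2 + 3008x - 1600/3

D f = 16x^7 + (35/3)x^6 - 24x^5
E_{-2} D f = 16x^7 - (637/3)x^6 + 1180x^5 - 3540x^4 + (18400/3)x^3 - 6032x^2 + 3008x - 1600/3


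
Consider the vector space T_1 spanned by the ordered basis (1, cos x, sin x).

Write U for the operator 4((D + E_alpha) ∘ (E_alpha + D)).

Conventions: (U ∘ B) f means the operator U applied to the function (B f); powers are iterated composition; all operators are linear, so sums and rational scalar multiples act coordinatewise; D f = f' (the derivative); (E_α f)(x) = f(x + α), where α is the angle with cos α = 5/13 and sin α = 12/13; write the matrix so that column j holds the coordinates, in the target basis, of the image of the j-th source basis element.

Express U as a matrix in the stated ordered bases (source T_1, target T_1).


the matrix is [[4, 0, 0]; [0, -2400/169, 1000/169]; [0, -1000/169, -2400/169]] (rows listed top to bottom)

image of 1: 4
image of cos x: -(2400/169)cos x - (1000/169)sin x
image of sin x: (1000/169)cos x - (2400/169)sin x
each image's coordinates form column j of the matrix


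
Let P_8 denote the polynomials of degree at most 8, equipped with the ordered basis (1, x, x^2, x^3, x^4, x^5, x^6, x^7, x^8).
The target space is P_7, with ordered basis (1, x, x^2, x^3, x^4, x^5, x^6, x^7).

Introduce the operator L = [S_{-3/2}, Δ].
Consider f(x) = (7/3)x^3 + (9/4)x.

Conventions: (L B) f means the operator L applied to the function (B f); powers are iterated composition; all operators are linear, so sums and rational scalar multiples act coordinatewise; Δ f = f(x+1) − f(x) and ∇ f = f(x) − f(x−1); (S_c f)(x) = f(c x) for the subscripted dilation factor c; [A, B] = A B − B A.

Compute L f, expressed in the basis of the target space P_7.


g(x) = (315/8)x^2 + (105/8)x + 95/6

Δ f = 7x^2 + 7x + 55/12
S_{-3/2} Δ f = (63/4)x^2 - (21/2)x + 55/12
S_{-3/2} f = -(63/8)x^3 - (27/8)x
Δ S_{-3/2} f = -(189/8)x^2 - (189/8)x - 45/4
[S_{-3/2}, Δ] f = (315/8)x^2 + (105/8)x + 95/6


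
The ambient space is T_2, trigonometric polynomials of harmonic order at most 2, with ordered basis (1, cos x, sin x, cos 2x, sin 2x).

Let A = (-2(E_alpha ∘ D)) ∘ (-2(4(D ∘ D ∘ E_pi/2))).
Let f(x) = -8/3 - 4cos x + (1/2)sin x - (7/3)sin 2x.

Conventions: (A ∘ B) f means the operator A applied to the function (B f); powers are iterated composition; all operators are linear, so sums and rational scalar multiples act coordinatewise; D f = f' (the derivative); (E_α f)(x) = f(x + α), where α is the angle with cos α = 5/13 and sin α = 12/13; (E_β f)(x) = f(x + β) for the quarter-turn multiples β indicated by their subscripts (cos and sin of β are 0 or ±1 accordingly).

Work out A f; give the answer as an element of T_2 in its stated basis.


the image equals g(x) = -(224/13)cos x + (808/13)sin x + (106624/507)cos 2x + (35840/169)sin 2x

E_pi/2 f = -8/3 + (1/2)cos x + 4sin x + (7/3)sin 2x
D E_pi/2 f = 4cos x - (1/2)sin x + (14/3)cos 2x
D D E_pi/2 f = -(1/2)cos x - 4sin x - (28/3)sin 2x
(4(D ∘ D ∘ E_pi/2)) f = -2cos x - 16sin x - (112/3)sin 2x
(-2(4(D ∘ D ∘ E_pi/2))) f = 4cos x + 32sin x + (224/3)sin 2x
D (-2(4(D ∘ D ∘ E_pi/2))) f = 32cos x - 4sin x + (448/3)cos 2x
E_alpha D (-2(4(D ∘ D ∘ E_pi/2))) f = (112/13)cos x - (404/13)sin x - (53312/507)cos 2x - (17920/169)sin 2x
(-2(E_alpha ∘ D)) (-2(4(D ∘ D ∘ E_pi/2))) f = -(224/13)cos x + (808/13)sin x + (106624/507)cos 2x + (35840/169)sin 2x


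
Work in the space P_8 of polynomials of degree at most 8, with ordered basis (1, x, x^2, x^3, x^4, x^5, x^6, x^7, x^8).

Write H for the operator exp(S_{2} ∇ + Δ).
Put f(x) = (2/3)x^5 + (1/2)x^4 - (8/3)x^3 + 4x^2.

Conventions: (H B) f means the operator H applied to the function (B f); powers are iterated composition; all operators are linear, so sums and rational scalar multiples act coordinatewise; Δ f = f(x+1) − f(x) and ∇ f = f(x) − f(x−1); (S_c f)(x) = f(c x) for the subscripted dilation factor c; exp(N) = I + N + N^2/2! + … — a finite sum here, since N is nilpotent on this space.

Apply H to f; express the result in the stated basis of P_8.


order-1 term: (170/3)x^4 - (86/3)x^3 - (47/3)x^2 + (104/3)x - 4
order-2 term: 1020x^3 - 725x^2 + 336x + 6
order-3 term: 5100x^2 - 2470x + 904
order-4 term: 7650x - 1235
order-5 term: 3060
the series for exp(S_{2} ∇ + Δ) f terminates at order 5
exp(S_{2} ∇ + Δ) f = (2/3)x^5 + (343/6)x^4 + (2966/3)x^3 + (13090/3)x^2 + (16652/3)x + 2731

g(x) = (2/3)x^5 + (343/6)x^4 + (2966/3)x^3 + (13090/3)x^2 + (16652/3)x + 2731


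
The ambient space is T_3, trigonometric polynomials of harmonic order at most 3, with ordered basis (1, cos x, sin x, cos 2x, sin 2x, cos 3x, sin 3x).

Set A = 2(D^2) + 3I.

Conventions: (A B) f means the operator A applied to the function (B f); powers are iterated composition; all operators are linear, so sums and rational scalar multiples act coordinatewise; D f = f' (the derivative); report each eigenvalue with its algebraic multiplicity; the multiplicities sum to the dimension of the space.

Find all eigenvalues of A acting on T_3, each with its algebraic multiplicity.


λ = -15 (multiplicity 2), λ = -5 (multiplicity 2), λ = 1 (multiplicity 2), λ = 3 (multiplicity 1)

image of 1: 3
image of cos x: cos x
image of sin x: sin x
image of cos 2x: -5cos 2x
image of sin 2x: -5sin 2x
image of cos 3x: -15cos 3x
image of sin 3x: -15sin 3x
the matrix is diagonal; its diagonal is (3, 1, 1, -5, -5, -15, -15)
for a triangular matrix the eigenvalues are the diagonal entries, with algebraic multiplicity their repetition count


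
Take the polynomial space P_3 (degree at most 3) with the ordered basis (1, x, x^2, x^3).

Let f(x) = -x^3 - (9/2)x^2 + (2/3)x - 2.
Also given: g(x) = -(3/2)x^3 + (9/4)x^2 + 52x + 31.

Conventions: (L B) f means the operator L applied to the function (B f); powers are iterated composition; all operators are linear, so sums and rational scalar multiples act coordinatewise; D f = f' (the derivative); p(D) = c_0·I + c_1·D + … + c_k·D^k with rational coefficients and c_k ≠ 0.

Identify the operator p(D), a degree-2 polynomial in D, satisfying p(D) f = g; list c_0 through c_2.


p(D) = (3/2)·I − 3·D − 4·D^2, i.e. c_0 = 3/2, c_1 = -3, c_2 = -4

D^0 f = -x^3 - (9/2)x^2 + (2/3)x - 2
D^1 f = -3x^2 - 9x + 2/3
D^2 f = -6x - 9
matching coefficients of g against c_0 f + c_1 Df + … from the top degree down determines the c_i
solution: c_0 = 3/2, c_1 = -3, c_2 = -4


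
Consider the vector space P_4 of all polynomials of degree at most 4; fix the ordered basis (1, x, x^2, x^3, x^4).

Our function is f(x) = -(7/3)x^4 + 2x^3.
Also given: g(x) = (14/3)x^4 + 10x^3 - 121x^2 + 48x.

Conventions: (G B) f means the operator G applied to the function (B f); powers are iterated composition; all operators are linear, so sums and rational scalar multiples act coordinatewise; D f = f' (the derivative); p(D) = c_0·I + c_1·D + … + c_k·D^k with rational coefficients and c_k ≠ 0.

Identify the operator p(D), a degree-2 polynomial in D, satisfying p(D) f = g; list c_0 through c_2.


c_0 = -2, c_1 = -3/2, c_2 = 4

D^0 f = -(7/3)x^4 + 2x^3
D^1 f = -(28/3)x^3 + 6x^2
D^2 f = -28x^2 + 12x
matching coefficients of g against c_0 f + c_1 Df + … from the top degree down determines the c_i
solution: c_0 = -2, c_1 = -3/2, c_2 = 4


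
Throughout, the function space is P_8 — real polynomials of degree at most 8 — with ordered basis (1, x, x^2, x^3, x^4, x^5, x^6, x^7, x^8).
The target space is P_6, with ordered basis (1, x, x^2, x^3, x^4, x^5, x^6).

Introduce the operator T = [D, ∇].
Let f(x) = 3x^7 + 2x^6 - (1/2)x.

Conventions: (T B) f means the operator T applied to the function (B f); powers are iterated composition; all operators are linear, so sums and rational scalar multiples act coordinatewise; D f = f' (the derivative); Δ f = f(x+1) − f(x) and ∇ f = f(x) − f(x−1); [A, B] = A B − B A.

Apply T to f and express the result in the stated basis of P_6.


∇ f = 21x^6 - 51x^5 + 75x^4 - 65x^3 + 33x^2 - 9x + 1/2
D ∇ f = 126x^5 - 255x^4 + 300x^3 - 195x^2 + 66x - 9
D f = 21x^6 + 12x^5 - 1/2
∇ D f = 126x^5 - 255x^4 + 300x^3 - 195x^2 + 66x - 9
[D, ∇] f = 0

g(x) = 0


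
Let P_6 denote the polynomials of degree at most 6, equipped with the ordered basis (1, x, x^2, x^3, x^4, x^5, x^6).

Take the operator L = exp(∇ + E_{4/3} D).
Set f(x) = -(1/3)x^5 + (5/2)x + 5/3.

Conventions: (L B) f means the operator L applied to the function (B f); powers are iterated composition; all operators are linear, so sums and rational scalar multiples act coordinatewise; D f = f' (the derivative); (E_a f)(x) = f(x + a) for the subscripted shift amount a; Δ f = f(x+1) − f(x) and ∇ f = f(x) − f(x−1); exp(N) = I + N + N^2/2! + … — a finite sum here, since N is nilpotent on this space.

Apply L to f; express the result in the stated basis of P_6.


order-1 term: -(10/3)x^4 - (50/9)x^3 - (190/9)x^2 - (1145/81)x - 146/243
order-2 term: -(40/3)x^3 - (100/3)x^2 - (295/3)x - 5140/81
order-3 term: -(80/3)x^2 - (200/3)x - 1010/9
order-4 term: -(80/3)x - 400/9
order-5 term: -32/3
the series for exp(∇ + E_{4/3} D) f terminates at order 5
exp(∇ + E_{4/3} D) f = -(1/3)x^5 - (10/3)x^4 - (170/9)x^3 - (730/9)x^2 - (32935/162)x - 55823/243

g(x) = -(1/3)x^5 - (10/3)x^4 - (170/9)x^3 - (730/9)x^2 - (32935/162)x - 55823/243


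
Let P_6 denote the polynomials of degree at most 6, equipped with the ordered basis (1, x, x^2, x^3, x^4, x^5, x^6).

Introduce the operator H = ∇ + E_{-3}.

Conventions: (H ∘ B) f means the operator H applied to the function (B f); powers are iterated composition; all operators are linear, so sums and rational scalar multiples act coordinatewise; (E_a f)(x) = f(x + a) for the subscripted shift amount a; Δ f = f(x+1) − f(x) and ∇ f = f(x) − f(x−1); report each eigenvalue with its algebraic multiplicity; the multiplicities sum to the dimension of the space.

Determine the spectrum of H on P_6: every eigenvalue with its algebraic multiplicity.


image of 1: 1
image of x: x - 2
image of x^2: x^2 - 4x + 8
image of x^3: x^3 - 6x^2 + 24x - 26
image of x^4: x^4 - 8x^3 + 48x^2 - 104x + 80
image of x^5: x^5 - 10x^4 + 80x^3 - 260x^2 + 400x - 242
image of x^6: x^6 - 12x^5 + 120x^4 - 520x^3 + 1200x^2 - 1452x + 728
the matrix is upper triangular; its diagonal is (1, 1, 1, 1, 1, 1, 1)
for a triangular matrix the eigenvalues are the diagonal entries, with algebraic multiplicity their repetition count

λ = 1 (multiplicity 7)


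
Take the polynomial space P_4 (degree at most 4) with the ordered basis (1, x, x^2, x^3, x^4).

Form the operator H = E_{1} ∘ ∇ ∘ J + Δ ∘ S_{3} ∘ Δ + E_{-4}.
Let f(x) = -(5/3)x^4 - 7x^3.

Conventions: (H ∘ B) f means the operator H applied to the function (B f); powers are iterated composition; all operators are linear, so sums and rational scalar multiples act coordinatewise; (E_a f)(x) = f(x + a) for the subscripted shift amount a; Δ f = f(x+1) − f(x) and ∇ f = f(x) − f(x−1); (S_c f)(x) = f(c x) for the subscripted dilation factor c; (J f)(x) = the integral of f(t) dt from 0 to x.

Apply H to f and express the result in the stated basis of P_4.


J f = -(1/3)x^5 - (7/4)x^4
∇ J f = -(5/3)x^4 - (11/3)x^3 + (43/6)x^2 - (16/3)x + 17/12
E_{1} ∇ J f = -(5/3)x^4 - (31/3)x^3 - (83/6)x^2 - (26/3)x - 25/12
Δ f = -(20/3)x^3 - 31x^2 - (83/3)x - 26/3
S_{3} Δ f = -180x^3 - 279x^2 - 83x - 26/3
Δ S_{3} Δ f = -540x^2 - 1098x - 542
E_{-4} f = -(5/3)x^4 + (59/3)x^3 - 76x^2 + (272/3)x + 64/3
(E_{1} ∘ ∇ ∘ J + Δ ∘ S_{3} ∘ Δ + E_{-4}) f = -(10/3)x^4 + (28/3)x^3 - (3779/6)x^2 - 1016x - 2091/4

the image equals g(x) = -(10/3)x^4 + (28/3)x^3 - (3779/6)x^2 - 1016x - 2091/4


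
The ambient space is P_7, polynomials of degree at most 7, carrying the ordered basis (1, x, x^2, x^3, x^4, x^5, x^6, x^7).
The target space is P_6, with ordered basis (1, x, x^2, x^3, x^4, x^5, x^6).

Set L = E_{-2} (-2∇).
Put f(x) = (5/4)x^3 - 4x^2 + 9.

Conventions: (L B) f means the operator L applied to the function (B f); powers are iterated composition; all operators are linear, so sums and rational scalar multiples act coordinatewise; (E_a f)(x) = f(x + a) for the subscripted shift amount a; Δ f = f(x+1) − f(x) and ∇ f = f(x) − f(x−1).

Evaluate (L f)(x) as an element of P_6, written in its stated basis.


g(x) = -(15/2)x^2 + (107/2)x - 175/2

∇ f = (15/4)x^2 - (47/4)x + 21/4
(-2∇) f = -(15/2)x^2 + (47/2)x - 21/2
E_{-2} (-2∇) f = -(15/2)x^2 + (107/2)x - 175/2


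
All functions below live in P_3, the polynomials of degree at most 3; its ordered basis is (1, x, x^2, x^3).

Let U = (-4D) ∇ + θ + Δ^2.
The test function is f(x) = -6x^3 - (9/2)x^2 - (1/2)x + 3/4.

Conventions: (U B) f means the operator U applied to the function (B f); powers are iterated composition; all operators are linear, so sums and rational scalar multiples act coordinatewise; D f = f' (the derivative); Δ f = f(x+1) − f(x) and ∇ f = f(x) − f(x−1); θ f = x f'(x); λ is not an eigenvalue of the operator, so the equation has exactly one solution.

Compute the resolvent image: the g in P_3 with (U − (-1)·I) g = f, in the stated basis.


the result is g(x) = -(3/2)x^3 - (3/2)x^2 - (55/4)x + 75/4

write g with unknown coordinates in the stated basis and equate coefficients in (U − (-1)·I) g = f
solving from the highest basis element down gives g = -(3/2)x^3 - (3/2)x^2 - (55/4)x + 75/4
check: U g = -(9/2)x^3 - 3x^2 + (53/4)x - 18
so U g − (-1)·g = -6x^3 - (9/2)x^2 - (1/2)x + 3/4 = f ✓


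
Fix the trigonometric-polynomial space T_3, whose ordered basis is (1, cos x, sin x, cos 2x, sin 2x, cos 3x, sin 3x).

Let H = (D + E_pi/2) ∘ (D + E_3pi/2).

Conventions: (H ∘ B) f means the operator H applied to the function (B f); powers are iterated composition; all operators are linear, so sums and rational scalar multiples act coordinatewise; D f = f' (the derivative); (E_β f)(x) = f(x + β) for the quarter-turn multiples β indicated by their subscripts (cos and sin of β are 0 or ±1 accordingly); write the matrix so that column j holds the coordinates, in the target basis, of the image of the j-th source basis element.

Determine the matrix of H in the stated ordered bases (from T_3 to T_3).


image of 1: 1
image of cos x: 0
image of sin x: 0
image of cos 2x: -3cos 2x + 4sin 2x
image of sin 2x: -4cos 2x - 3sin 2x
image of cos 3x: -8cos 3x
image of sin 3x: -8sin 3x
each image's coordinates form column j of the matrix

the matrix is [[1, 0, 0, 0, 0, 0, 0]; [0, 0, 0, 0, 0, 0, 0]; [0, 0, 0, 0, 0, 0, 0]; [0, 0, 0, -3, -4, 0, 0]; [0, 0, 0, 4, -3, 0, 0]; [0, 0, 0, 0, 0, -8, 0]; [0, 0, 0, 0, 0, 0, -8]] (rows listed top to bottom)


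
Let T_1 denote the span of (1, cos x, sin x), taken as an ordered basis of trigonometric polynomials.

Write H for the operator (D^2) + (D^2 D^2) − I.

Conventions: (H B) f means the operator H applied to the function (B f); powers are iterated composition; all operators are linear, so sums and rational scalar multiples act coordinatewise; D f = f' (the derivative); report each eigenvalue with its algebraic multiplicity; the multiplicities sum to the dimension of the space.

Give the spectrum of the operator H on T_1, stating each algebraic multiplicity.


image of 1: -1
image of cos x: -cos x
image of sin x: -sin x
the matrix is diagonal; its diagonal is (-1, -1, -1)
for a triangular matrix the eigenvalues are the diagonal entries, with algebraic multiplicity their repetition count

λ = -1 (multiplicity 3)


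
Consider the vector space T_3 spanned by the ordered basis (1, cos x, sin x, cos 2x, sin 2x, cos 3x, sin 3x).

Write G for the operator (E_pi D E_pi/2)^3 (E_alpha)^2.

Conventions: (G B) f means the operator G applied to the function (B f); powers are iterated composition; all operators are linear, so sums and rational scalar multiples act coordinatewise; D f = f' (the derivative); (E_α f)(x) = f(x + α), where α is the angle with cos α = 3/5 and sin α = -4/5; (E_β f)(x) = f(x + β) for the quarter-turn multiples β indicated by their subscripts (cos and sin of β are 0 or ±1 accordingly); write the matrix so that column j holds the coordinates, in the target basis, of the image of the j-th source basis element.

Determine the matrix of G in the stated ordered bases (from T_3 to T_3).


the matrix is [[0, 0, 0, 0, 0, 0, 0]; [0, -7/25, -24/25, 0, 0, 0, 0]; [0, 24/25, -7/25, 0, 0, 0, 0]; [0, 0, 0, -2688/625, -4216/625, 0, 0]; [0, 0, 0, 4216/625, -2688/625, 0, 0]; [0, 0, 0, 0, 0, -317331/15625, -277992/15625]; [0, 0, 0, 0, 0, 277992/15625, -317331/15625]] (rows listed top to bottom)

image of 1: 0
image of cos x: -(7/25)cos x + (24/25)sin x
image of sin x: -(24/25)cos x - (7/25)sin x
image of cos 2x: -(2688/625)cos 2x + (4216/625)sin 2x
image of sin 2x: -(4216/625)cos 2x - (2688/625)sin 2x
image of cos 3x: -(317331/15625)cos 3x + (277992/15625)sin 3x
image of sin 3x: -(277992/15625)cos 3x - (317331/15625)sin 3x
each image's coordinates form column j of the matrix


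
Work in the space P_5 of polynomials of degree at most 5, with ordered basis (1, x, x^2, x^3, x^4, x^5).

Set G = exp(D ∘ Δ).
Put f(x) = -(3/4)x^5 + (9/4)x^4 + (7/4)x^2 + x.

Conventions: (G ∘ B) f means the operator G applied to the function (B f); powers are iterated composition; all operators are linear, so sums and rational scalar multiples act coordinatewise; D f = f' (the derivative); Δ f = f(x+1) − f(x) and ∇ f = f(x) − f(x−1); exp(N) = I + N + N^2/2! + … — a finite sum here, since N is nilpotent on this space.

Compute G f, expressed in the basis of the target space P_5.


order-1 term: -15x^3 + (9/2)x^2 + 12x + 35/4
order-2 term: -45x - 18
the series for exp(D ∘ Δ) f terminates at order 2
exp(D ∘ Δ) f = -(3/4)x^5 + (9/4)x^4 - 15x^3 + (25/4)x^2 - 32x - 37/4

the result is g(x) = -(3/4)x^5 + (9/4)x^4 - 15x^3 + (25/4)x^2 - 32x - 37/4


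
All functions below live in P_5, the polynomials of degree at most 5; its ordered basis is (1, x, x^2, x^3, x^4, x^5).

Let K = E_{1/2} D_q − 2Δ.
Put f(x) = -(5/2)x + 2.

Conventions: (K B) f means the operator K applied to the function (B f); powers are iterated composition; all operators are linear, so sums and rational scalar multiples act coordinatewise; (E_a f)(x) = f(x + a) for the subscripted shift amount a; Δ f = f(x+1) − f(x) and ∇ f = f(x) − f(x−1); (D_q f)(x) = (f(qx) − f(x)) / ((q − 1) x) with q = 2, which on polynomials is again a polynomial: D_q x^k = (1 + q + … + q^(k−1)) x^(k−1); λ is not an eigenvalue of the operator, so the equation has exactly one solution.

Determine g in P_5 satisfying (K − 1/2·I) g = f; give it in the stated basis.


write g with unknown coordinates in the stated basis and equate coefficients in (K − 1/2·I) g = f
solving from the highest basis element down gives g = 5x - 14
check: K g = -5
so K g − 1/2·g = -(5/2)x + 2 = f ✓

the result is g(x) = 5x - 14


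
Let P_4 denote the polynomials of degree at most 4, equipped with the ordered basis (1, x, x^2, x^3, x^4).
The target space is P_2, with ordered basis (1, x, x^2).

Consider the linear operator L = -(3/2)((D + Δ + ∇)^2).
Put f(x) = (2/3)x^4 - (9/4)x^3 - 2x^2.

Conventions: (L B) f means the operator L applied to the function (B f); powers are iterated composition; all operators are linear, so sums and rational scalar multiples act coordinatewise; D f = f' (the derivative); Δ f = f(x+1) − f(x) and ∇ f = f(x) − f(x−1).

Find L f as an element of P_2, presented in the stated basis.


D f = (8/3)x^3 - (27/4)x^2 - 4x
Δ f = (8/3)x^3 - (11/4)x^2 - (97/12)x - 43/12
∇ f = (8/3)x^3 - (43/4)x^2 + (65/12)x - 11/12
(D + Δ + ∇) f = 8x^3 - (81/4)x^2 - (20/3)x - 9/2
D (D + Δ + ∇) f = 24x^2 - (81/2)x - 20/3
Δ (D + Δ + ∇) f = 24x^2 - (33/2)x - 227/12
∇ (D + Δ + ∇) f = 24x^2 - (129/2)x + 259/12
(D + Δ + ∇) (D + Δ + ∇) f = 72x^2 - (243/2)x - 4
(-(3/2)((D + Δ + ∇)^2)) f = -108x^2 + (729/4)x + 6

the image equals g(x) = -108x^2 + (729/4)x + 6


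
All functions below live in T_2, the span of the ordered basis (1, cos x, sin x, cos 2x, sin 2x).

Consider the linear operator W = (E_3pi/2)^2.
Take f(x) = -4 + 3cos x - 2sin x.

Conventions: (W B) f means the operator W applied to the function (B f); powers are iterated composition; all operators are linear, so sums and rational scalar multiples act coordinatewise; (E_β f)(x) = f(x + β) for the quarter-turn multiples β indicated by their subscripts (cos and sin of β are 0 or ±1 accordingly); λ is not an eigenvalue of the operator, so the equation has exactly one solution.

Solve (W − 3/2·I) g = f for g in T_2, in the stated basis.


the result is g(x) = 8 - (6/5)cos x + (4/5)sin x

write g with unknown coordinates in the stated basis and equate coefficients in (W − 3/2·I) g = f
solving from the highest basis element down gives g = 8 - (6/5)cos x + (4/5)sin x
check: W g = 8 + (6/5)cos x - (4/5)sin x
so W g − 3/2·g = -4 + 3cos x - 2sin x = f ✓


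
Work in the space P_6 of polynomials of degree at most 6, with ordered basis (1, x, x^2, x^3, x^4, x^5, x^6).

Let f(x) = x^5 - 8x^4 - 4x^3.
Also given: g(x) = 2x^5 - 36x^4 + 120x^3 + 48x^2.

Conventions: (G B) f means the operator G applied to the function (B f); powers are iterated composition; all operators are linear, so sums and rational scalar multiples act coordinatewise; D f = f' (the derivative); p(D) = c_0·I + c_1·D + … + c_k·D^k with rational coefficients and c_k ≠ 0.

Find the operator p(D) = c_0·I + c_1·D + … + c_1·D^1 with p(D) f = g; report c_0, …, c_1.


D^0 f = x^5 - 8x^4 - 4x^3
D^1 f = 5x^4 - 32x^3 - 12x^2
matching coefficients of g against c_0 f + c_1 Df + … from the top degree down determines the c_i
solution: c_0 = 2, c_1 = -4

p(D) = 2·I − 4·D, i.e. c_0 = 2, c_1 = -4


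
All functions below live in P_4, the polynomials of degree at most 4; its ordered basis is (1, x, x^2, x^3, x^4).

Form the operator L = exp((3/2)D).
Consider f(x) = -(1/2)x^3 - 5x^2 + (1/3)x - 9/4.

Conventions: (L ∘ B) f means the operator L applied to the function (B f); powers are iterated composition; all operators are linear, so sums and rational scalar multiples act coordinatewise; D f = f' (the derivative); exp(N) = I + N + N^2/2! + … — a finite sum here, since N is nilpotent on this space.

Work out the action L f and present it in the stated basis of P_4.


order-1 term: -(9/4)x^2 - 15x + 1/2
order-2 term: -(27/8)x - 45/4
order-3 term: -27/16
the series for exp((3/2)D) f terminates at order 3
exp((3/2)D) f = -(1/2)x^3 - (29/4)x^2 - (433/24)x - 235/16

the result is g(x) = -(1/2)x^3 - (29/4)x^2 - (433/24)x - 235/16


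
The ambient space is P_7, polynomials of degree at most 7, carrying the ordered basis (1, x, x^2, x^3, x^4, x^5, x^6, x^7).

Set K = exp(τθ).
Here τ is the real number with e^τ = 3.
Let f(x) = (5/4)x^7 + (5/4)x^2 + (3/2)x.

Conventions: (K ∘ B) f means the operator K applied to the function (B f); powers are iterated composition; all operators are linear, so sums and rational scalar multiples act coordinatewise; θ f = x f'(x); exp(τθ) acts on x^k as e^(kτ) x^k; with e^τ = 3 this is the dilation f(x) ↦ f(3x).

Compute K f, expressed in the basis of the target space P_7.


exp(τθ) x^k = e^(kτ) x^k; with e^τ = 3 this sends x^k to 3^k x^k
x ↦ 3 x
x^2 ↦ 9 x^2
x^7 ↦ 2187 x^7
applying this coordinatewise to f: exp(τθ) f = (10935/4)x^7 + (45/4)x^2 + (9/2)x

the image equals g(x) = (10935/4)x^7 + (45/4)x^2 + (9/2)x


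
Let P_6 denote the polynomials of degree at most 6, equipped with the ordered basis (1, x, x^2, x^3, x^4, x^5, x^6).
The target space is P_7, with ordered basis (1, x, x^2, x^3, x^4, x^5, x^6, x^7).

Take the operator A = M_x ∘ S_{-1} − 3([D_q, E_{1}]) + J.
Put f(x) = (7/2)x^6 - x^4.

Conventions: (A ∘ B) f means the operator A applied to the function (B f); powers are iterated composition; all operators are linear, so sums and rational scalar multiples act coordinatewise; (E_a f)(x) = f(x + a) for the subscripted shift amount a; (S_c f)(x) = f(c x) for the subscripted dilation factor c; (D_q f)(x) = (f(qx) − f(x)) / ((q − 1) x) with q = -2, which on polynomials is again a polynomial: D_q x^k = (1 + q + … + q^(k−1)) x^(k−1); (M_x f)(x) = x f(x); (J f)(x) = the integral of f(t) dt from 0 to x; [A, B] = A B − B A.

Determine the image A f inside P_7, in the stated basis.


S_{-1} f = (7/2)x^6 - x^4
M_x S_{-1} f = (7/2)x^7 - x^5
E_{1} f = (7/2)x^6 + 21x^5 + (103/2)x^4 + 66x^3 + (93/2)x^2 + 17x + 5/2
D_q E_{1} f = -(147/2)x^5 + 231x^4 - (515/2)x^3 + 198x^2 - (93/2)x + 17
D_q f = -(147/2)x^5 + 5x^3
E_{1} D_q f = -(147/2)x^5 - (735/2)x^4 - 730x^3 - 720x^2 - (705/2)x - 137/2
[D_q, E_{1}] f = (1197/2)x^4 + (945/2)x^3 + 918x^2 + 306x + 171/2
(-3([D_q, E_{1}])) f = -(3591/2)x^4 - (2835/2)x^3 - 2754x^2 - 918x - 513/2
J f = (1/2)x^7 - (1/5)x^5
(M_x ∘ S_{-1} − 3([D_q, E_{1}]) + J) f = 4x^7 - (6/5)x^5 - (3591/2)x^4 - (2835/2)x^3 - 2754x^2 - 918x - 513/2

the image equals g(x) = 4x^7 - (6/5)x^5 - (3591/2)x^4 - (2835/2)x^3 - 2754x^2 - 918x - 513/2


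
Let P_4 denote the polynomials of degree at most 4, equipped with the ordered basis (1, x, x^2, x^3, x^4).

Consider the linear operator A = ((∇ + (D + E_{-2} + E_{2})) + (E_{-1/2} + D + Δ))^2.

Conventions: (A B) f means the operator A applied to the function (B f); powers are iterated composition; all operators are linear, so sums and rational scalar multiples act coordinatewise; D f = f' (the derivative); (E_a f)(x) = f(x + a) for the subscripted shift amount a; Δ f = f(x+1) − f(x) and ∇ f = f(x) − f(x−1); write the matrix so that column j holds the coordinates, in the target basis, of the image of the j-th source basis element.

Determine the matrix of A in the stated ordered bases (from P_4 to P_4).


image of 1: 9
image of x: 9x + 21
image of x^2: 9x^2 + 42x + 74
image of x^3: 9x^3 + 63x^2 + 222x + 369/2
image of x^4: 9x^4 + 84x^3 + 444x^2 + 738x + 2613/4
each image's coordinates form column j of the matrix

the matrix is [[9, 21, 74, 369/2, 2613/4]; [0, 9, 42, 222, 738]; [0, 0, 9, 63, 444]; [0, 0, 0, 9, 84]; [0, 0, 0, 0, 9]] (rows listed top to bottom)


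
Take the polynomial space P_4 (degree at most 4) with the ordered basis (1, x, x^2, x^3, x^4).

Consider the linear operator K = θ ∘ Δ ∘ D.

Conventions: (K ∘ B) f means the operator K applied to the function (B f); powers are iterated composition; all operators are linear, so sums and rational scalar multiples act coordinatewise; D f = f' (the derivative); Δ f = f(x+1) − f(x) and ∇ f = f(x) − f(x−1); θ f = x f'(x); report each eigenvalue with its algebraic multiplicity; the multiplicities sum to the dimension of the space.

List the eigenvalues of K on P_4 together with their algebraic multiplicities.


λ = 0 (multiplicity 5)

image of 1: 0
image of x: 0
image of x^2: 0
image of x^3: 6x
image of x^4: 24x^2 + 12x
the matrix is upper triangular; its diagonal is (0, 0, 0, 0, 0)
for a triangular matrix the eigenvalues are the diagonal entries, with algebraic multiplicity their repetition count


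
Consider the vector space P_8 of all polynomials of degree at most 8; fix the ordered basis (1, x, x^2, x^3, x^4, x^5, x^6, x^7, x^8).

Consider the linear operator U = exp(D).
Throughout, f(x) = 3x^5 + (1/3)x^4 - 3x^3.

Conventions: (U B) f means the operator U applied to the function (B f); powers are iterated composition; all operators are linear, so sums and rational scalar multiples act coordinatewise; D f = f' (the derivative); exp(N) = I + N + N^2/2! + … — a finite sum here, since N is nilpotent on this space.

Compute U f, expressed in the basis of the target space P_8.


order-1 term: 15x^4 + (4/3)x^3 - 9x^2
order-2 term: 30x^3 + 2x^2 - 9x
order-3 term: 30x^2 + (4/3)x - 3
order-4 term: 15x + 1/3
order-5 term: 3
the series for exp(D) f terminates at order 5
exp(D) f = 3x^5 + (46/3)x^4 + (85/3)x^3 + 23x^2 + (22/3)x + 1/3

g(x) = 3x^5 + (46/3)x^4 + (85/3)x^3 + 23x^2 + (22/3)x + 1/3


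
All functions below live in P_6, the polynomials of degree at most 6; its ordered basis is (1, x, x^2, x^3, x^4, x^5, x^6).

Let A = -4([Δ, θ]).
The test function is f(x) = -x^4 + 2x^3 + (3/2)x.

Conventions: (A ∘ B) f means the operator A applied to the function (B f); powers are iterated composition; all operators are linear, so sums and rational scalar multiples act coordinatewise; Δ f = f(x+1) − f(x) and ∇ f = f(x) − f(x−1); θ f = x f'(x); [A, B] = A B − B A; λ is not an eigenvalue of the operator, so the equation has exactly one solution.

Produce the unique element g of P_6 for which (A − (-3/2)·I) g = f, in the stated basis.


write g with unknown coordinates in the stated basis and equate coefficients in (A − (-3/2)·I) g = f
solving from the highest basis element down gives g = -(2/3)x^4 - (52/9)x^3 - (608/9)x^2 - (12773/27)x - 135688/81
check: A g = (32/3)x^3 + (304/3)x^2 + (6400/9)x + 67844/27
so A g − (-3/2)·g = -x^4 + 2x^3 + (3/2)x = f ✓

the image equals g(x) = -(2/3)x^4 - (52/9)x^3 - (608/9)x^2 - (12773/27)x - 135688/81


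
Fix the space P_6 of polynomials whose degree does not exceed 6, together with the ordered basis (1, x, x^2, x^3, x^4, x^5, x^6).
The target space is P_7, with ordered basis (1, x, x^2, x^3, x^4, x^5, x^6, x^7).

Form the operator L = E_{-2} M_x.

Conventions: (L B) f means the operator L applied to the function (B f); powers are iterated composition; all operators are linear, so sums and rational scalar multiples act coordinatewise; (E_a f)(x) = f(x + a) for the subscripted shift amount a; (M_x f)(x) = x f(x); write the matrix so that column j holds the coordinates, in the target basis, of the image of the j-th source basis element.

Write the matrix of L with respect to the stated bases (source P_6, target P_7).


image of 1: x - 2
image of x: x^2 - 4x + 4
image of x^2: x^3 - 6x^2 + 12x - 8
image of x^3: x^4 - 8x^3 + 24x^2 - 32x + 16
image of x^4: x^5 - 10x^4 + 40x^3 - 80x^2 + 80x - 32
image of x^5: x^6 - 12x^5 + 60x^4 - 160x^3 + 240x^2 - 192x + 64
image of x^6: x^7 - 14x^6 + 84x^5 - 280x^4 + 560x^3 - 672x^2 + 448x - 128
each image's coordinates form column j of the matrix

the matrix is [[-2, 4, -8, 16, -32, 64, -128]; [1, -4, 12, -32, 80, -192, 448]; [0, 1, -6, 24, -80, 240, -672]; [0, 0, 1, -8, 40, -160, 560]; [0, 0, 0, 1, -10, 60, -280]; [0, 0, 0, 0, 1, -12, 84]; [0, 0, 0, 0, 0, 1, -14]; [0, 0, 0, 0, 0, 0, 1]] (rows listed top to bottom)


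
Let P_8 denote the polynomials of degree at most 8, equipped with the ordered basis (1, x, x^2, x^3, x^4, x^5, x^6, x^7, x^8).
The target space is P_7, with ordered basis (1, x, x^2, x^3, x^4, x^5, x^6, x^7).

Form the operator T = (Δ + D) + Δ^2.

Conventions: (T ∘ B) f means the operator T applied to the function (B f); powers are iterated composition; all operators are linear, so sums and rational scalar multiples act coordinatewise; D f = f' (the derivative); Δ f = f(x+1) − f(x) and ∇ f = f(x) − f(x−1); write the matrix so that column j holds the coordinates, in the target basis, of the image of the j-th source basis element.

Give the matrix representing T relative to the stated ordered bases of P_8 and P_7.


image of 1: 0
image of x: 2
image of x^2: 4x + 3
image of x^3: 6x^2 + 9x + 7
image of x^4: 8x^3 + 18x^2 + 28x + 15
image of x^5: 10x^4 + 30x^3 + 70x^2 + 75x + 31
image of x^6: 12x^5 + 45x^4 + 140x^3 + 225x^2 + 186x + 63
image of x^7: 14x^6 + 63x^5 + 245x^4 + 525x^3 + 651x^2 + 441x + 127
image of x^8: 16x^7 + 84x^6 + 392x^5 + 1050x^4 + 1736x^3 + 1764x^2 + 1016x + 255
each image's coordinates form column j of the matrix

the matrix is [[0, 2, 3, 7, 15, 31, 63, 127, 255]; [0, 0, 4, 9, 28, 75, 186, 441, 1016]; [0, 0, 0, 6, 18, 70, 225, 651, 1764]; [0, 0, 0, 0, 8, 30, 140, 525, 1736]; [0, 0, 0, 0, 0, 10, 45, 245, 1050]; [0, 0, 0, 0, 0, 0, 12, 63, 392]; [0, 0, 0, 0, 0, 0, 0, 14, 84]; [0, 0, 0, 0, 0, 0, 0, 0, 16]] (rows listed top to bottom)


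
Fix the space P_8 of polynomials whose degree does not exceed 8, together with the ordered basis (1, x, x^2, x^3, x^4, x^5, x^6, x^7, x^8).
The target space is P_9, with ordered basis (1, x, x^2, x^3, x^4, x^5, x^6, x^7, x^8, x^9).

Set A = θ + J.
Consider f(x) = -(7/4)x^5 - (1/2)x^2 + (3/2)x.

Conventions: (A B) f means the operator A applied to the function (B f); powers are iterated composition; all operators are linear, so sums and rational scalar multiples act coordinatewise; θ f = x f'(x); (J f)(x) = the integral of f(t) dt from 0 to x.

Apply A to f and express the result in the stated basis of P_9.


θ f = -(35/4)x^5 - x^2 + (3/2)x
J f = -(7/24)x^6 - (1/6)x^3 + (3/4)x^2
(θ + J) f = -(7/24)x^6 - (35/4)x^5 - (1/6)x^3 - (1/4)x^2 + (3/2)x

g(x) = -(7/24)x^6 - (35/4)x^5 - (1/6)x^3 - (1/4)x^2 + (3/2)x
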